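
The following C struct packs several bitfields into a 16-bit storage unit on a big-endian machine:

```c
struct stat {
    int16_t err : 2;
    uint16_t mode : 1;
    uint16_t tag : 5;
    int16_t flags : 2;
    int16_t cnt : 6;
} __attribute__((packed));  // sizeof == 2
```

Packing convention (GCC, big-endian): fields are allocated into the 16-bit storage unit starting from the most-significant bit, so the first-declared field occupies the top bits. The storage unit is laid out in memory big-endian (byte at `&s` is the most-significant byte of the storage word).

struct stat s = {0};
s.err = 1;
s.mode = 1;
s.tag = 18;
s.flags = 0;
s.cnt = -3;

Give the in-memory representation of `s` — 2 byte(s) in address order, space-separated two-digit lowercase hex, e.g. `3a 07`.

72 3d

err (2b) val=1 bits=0x1 at bit 14: 0x4000
mode (1b) val=1 bits=0x1 at bit 13: 0x6000
tag (5b) val=18 bits=0x12 at bit 8: 0x7200
flags (2b) val=0 bits=0x0 at bit 6: 0x7200
cnt (6b) val=-3 bits=0x3d at bit 0: 0x723d
word = 0x723d → big-endian bytes:
  [0]=0x72  [1]=0x3d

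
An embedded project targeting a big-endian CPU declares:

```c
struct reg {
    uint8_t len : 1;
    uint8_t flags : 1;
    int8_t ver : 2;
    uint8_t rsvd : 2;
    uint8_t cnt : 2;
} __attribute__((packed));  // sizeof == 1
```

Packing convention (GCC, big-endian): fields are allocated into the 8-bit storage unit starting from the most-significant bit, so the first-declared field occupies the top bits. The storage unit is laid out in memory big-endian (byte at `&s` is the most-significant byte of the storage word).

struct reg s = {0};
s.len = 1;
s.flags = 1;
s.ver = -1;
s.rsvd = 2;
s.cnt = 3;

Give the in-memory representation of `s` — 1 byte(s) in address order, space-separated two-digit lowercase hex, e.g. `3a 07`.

[7+:1] len=1 & 0x1 = 0x1; word=0x80
[6+:1] flags=1 & 0x1 = 0x1; word=0xc0
[4+:2] ver=-1 & 0x3 = 0x3; word=0xf0
[2+:2] rsvd=2 & 0x3 = 0x2; word=0xf8
[0+:2] cnt=3 & 0x3 = 0x3; word=0xfb
word = 0xfb → big-endian bytes:
  [0]=0xfb

fb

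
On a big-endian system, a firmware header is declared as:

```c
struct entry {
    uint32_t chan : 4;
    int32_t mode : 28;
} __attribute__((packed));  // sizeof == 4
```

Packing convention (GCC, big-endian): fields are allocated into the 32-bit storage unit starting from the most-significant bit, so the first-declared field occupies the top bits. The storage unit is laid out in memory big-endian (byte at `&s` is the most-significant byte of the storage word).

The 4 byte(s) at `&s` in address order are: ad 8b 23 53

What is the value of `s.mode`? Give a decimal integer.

[0]=0xad [1]=0x8b [2]=0x23 [3]=0x53 (big-endian) → word 0xad8b2353
chan [28+:4] = (word>>28) & 0xf = 10
mode [0+:28] = (word>>0) & 0xfffffff = 227222355  ←
mode signed 28b, MSB=1: 227222355 - 268435456 = -41213101

-41213101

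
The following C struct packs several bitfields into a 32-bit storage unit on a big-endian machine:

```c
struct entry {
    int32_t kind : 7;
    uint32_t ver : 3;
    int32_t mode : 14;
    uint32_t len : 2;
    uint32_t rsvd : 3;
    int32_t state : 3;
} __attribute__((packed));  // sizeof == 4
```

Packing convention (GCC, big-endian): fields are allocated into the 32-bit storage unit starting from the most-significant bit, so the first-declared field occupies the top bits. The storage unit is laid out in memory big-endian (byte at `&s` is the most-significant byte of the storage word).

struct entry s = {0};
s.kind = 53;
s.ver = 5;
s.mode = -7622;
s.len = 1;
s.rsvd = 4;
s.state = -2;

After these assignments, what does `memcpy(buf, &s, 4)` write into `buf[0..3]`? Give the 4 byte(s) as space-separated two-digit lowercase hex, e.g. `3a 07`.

kind (7b) val=53 bits=0x35 at bit 25: 0x6a000000
ver (3b) val=5 bits=0x5 at bit 22: 0x6b400000
mode (14b) val=-7622 bits=0x223a at bit 8: 0x6b623a00
len (2b) val=1 bits=0x1 at bit 6: 0x6b623a40
rsvd (3b) val=4 bits=0x4 at bit 3: 0x6b623a60
state (3b) val=-2 bits=0x6 at bit 0: 0x6b623a66
word = 0x6b623a66 → big-endian bytes:
  [0]=0x6b  [1]=0x62  [2]=0x3a  [3]=0x66

6b 62 3a 66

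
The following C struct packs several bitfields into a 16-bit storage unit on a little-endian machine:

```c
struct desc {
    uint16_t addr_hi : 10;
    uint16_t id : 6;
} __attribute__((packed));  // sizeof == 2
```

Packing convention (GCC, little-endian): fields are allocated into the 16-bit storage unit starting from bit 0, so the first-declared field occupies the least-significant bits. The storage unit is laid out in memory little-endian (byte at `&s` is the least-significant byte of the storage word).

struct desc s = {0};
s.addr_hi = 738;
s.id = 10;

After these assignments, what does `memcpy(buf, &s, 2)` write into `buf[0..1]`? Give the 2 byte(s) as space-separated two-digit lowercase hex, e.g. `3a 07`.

e2 2a

addr_hi (10b) val=738 bits=0x2e2 at bit 0: 0x02e2
id (6b) val=10 bits=0xa at bit 10: 0x2ae2
word = 0x2ae2 → little-endian bytes:
  [0]=0xe2  [1]=0x2a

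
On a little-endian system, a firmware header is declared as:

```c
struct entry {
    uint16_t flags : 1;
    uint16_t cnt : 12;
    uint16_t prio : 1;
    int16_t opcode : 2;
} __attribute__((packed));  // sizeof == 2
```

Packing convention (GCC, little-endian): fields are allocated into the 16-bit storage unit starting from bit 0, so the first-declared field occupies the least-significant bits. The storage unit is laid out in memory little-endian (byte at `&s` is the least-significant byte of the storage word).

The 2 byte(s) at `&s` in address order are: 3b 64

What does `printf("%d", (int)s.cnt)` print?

541

[0]=0x3b [1]=0x64 (little-endian) → word 0x643b
flags:1 @ bit 0 → (0x643b>>0)&0x1 = 0x1
cnt:12 @ bit 1 → (0x643b>>1)&0xfff = 0x21d  ←
prio:1 @ bit 13 → (0x643b>>13)&0x1 = 0x1
opcode:2 @ bit 14 → (0x643b>>14)&0x3 = 0x1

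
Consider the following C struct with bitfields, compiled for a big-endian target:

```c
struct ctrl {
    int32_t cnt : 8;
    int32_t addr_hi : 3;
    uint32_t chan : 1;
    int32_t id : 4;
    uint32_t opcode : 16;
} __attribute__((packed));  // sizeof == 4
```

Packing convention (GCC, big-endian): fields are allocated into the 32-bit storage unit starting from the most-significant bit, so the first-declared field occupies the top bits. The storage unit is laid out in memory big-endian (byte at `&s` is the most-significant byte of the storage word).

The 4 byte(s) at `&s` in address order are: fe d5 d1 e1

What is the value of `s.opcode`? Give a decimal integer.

[0]=0xfe [1]=0xd5 [2]=0xd1 [3]=0xe1 (big-endian) → word 0xfed5d1e1
cnt:8 @ bit 24 → (0xfed5d1e1>>24)&0xff = 0xfe
addr_hi:3 @ bit 21 → (0xfed5d1e1>>21)&0x7 = 0x6
chan:1 @ bit 20 → (0xfed5d1e1>>20)&0x1 = 0x1
id:4 @ bit 16 → (0xfed5d1e1>>16)&0xf = 0x5
opcode:16 @ bit 0 → (0xfed5d1e1>>0)&0xffff = 0xd1e1  ←

53729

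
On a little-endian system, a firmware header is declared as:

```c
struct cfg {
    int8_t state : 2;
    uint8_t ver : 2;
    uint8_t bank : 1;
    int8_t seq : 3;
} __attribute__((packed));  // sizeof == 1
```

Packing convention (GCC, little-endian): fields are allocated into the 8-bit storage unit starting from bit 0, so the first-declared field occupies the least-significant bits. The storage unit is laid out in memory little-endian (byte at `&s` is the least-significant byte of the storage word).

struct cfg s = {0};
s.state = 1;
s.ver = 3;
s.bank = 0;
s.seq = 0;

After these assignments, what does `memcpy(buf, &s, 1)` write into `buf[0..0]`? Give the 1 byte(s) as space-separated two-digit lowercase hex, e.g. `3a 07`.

0d

state:2 = 1 → 0x1 << 0 → word 0x01
ver:2 = 3 → 0x3 << 2 → word 0x0d
bank:1 = 0 → 0x0 << 4 → word 0x0d
seq:3 = 0 → 0x0 << 5 → word 0x0d
word = 0x0d → little-endian bytes:
  [0]=0x0d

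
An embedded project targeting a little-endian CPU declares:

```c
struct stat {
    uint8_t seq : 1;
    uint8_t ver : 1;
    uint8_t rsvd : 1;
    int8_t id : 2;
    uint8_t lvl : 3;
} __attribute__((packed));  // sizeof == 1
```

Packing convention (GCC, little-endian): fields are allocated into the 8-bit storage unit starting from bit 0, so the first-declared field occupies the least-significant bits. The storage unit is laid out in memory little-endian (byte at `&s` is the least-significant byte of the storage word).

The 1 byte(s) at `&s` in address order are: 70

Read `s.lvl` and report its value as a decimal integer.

[0]=0x70 (little-endian) → word 0x70
seq [0+:1] = (word>>0) & 0x1 = 0
ver [1+:1] = (word>>1) & 0x1 = 0
rsvd [2+:1] = (word>>2) & 0x1 = 0
id [3+:2] = (word>>3) & 0x3 = 2
lvl [5+:3] = (word>>5) & 0x7 = 3  ←

3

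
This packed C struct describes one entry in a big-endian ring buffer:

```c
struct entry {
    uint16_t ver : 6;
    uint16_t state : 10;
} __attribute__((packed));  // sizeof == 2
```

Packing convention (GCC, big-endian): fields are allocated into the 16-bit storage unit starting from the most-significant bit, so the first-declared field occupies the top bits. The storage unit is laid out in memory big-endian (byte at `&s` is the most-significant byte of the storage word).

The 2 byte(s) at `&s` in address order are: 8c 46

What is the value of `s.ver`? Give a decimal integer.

35

[0]=0x8c [1]=0x46 (big-endian) → word 0x8c46
ver [10+:6] = (word>>10) & 0x3f = 35  ←
state [0+:10] = (word>>0) & 0x3ff = 70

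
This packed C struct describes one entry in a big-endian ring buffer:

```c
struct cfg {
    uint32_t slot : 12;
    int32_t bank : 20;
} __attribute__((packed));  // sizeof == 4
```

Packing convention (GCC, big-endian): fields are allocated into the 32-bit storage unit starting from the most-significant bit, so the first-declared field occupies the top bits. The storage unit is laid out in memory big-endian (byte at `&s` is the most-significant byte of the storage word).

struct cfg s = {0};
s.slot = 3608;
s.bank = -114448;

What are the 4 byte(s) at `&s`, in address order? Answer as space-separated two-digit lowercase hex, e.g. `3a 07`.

[20+:12] slot=3608 & 0xfff = 0xe18; word=0xe1800000
[0+:20] bank=-114448 & 0xfffff = 0xe40f0; word=0xe18e40f0
word = 0xe18e40f0 → big-endian bytes:
  [0]=0xe1  [1]=0x8e  [2]=0x40  [3]=0xf0

e1 8e 40 f0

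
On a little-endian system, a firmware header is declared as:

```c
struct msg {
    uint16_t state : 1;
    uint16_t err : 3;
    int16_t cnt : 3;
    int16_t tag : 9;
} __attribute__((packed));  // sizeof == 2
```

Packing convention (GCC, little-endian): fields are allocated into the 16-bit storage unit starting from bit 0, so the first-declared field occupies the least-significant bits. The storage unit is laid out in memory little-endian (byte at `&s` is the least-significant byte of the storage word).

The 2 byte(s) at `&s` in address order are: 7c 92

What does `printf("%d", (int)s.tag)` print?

-220

[0]=0x7c [1]=0x92 (little-endian) → word 0x927c
state [0+:1] = (word>>0) & 0x1 = 0
err [1+:3] = (word>>1) & 0x7 = 6
cnt [4+:3] = (word>>4) & 0x7 = 7
tag [7+:9] = (word>>7) & 0x1ff = 292  ←
tag signed 9b, MSB=1: 292 - 512 = -220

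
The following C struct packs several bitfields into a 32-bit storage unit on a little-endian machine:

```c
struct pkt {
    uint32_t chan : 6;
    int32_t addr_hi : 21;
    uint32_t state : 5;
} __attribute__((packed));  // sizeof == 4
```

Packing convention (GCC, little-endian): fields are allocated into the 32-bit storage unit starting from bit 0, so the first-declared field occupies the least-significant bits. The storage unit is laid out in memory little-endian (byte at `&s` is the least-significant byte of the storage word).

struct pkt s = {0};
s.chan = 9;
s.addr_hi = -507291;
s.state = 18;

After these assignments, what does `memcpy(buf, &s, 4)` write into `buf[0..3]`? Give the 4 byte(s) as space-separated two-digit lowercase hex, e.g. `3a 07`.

49 99 10 96

chan (6b) val=9 bits=0x9 at bit 0: 0x00000009
addr_hi (21b) val=-507291 bits=0x184265 at bit 6: 0x06109949
state (5b) val=18 bits=0x12 at bit 27: 0x96109949
word = 0x96109949 → little-endian bytes:
  [0]=0x49  [1]=0x99  [2]=0x10  [3]=0x96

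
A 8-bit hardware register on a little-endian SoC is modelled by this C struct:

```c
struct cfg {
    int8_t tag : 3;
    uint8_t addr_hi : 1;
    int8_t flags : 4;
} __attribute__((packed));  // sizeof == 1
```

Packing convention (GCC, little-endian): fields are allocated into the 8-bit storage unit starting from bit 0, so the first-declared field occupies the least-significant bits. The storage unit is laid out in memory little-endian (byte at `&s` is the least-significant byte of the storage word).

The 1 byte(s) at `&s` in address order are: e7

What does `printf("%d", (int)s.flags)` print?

[0]=0xe7 (little-endian) → word 0xe7
tag [0+:3] = (word>>0) & 0x7 = 7
addr_hi [3+:1] = (word>>3) & 0x1 = 0
flags [4+:4] = (word>>4) & 0xf = 14  ←
flags signed 4b, MSB=1: 14 - 16 = -2

-2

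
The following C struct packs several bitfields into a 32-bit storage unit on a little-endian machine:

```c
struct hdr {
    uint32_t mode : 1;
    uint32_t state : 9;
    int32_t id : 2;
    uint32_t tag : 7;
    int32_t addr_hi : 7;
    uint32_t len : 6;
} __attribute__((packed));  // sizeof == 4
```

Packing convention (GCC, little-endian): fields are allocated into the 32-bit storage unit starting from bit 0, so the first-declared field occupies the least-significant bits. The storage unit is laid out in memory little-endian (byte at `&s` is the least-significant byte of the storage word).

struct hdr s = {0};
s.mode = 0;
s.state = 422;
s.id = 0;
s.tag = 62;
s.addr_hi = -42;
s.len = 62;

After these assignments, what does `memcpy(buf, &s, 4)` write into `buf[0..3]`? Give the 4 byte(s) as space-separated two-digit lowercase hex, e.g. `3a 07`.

mode:1 = 0 → 0x0 << 0 → word 0x00000000
state:9 = 422 → 0x1a6 << 1 → word 0x0000034c
id:2 = 0 → 0x0 << 10 → word 0x0000034c
tag:7 = 62 → 0x3e << 12 → word 0x0003e34c
addr_hi:7 = -42 → 0x56 << 19 → word 0x02b3e34c
len:6 = 62 → 0x3e << 26 → word 0xfab3e34c
word = 0xfab3e34c → little-endian bytes:
  [0]=0x4c  [1]=0xe3  [2]=0xb3  [3]=0xfa

4c e3 b3 fa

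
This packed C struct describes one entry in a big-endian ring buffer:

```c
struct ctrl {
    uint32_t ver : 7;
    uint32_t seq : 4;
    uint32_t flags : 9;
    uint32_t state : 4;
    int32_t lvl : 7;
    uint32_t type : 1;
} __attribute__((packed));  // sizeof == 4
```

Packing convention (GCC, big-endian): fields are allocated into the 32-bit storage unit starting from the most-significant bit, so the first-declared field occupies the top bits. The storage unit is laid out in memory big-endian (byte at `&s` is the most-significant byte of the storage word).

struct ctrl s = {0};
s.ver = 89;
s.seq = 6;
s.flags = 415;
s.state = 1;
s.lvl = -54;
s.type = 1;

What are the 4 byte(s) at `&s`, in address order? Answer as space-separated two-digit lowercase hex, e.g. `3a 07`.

b2 d9 f1 95

ver (7b) val=89 bits=0x59 at bit 25: 0xb2000000
seq (4b) val=6 bits=0x6 at bit 21: 0xb2c00000
flags (9b) val=415 bits=0x19f at bit 12: 0xb2d9f000
state (4b) val=1 bits=0x1 at bit 8: 0xb2d9f100
lvl (7b) val=-54 bits=0x4a at bit 1: 0xb2d9f194
type (1b) val=1 bits=0x1 at bit 0: 0xb2d9f195
word = 0xb2d9f195 → big-endian bytes:
  [0]=0xb2  [1]=0xd9  [2]=0xf1  [3]=0x95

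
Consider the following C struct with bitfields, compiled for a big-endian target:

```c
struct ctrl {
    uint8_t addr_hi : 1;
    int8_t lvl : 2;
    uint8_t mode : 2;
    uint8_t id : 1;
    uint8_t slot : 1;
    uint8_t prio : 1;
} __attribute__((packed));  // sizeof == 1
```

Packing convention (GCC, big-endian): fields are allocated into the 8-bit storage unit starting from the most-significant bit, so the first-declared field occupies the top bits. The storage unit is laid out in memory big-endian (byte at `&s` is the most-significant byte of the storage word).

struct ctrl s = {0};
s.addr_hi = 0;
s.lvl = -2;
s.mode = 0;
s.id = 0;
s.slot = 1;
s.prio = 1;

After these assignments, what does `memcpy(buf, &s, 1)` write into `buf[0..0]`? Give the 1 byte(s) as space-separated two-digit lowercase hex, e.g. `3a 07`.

addr_hi:1 = 0 → 0x0 << 7 → word 0x00
lvl:2 = -2 → 0x2 << 5 → word 0x40
mode:2 = 0 → 0x0 << 3 → word 0x40
id:1 = 0 → 0x0 << 2 → word 0x40
slot:1 = 1 → 0x1 << 1 → word 0x42
prio:1 = 1 → 0x1 << 0 → word 0x43
word = 0x43 → big-endian bytes:
  [0]=0x43

43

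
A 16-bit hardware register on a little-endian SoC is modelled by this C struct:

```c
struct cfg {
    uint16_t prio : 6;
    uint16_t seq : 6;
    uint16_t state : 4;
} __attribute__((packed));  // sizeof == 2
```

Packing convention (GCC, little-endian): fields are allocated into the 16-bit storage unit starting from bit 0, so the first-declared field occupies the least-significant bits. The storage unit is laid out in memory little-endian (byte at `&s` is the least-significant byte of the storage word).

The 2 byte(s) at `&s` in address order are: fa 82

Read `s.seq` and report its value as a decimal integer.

11

[0]=0xfa [1]=0x82 (little-endian) → word 0x82fa
prio:6 @ bit 0 → (0x82fa>>0)&0x3f = 0x3a
seq:6 @ bit 6 → (0x82fa>>6)&0x3f = 0xb  ←
state:4 @ bit 12 → (0x82fa>>12)&0xf = 0x8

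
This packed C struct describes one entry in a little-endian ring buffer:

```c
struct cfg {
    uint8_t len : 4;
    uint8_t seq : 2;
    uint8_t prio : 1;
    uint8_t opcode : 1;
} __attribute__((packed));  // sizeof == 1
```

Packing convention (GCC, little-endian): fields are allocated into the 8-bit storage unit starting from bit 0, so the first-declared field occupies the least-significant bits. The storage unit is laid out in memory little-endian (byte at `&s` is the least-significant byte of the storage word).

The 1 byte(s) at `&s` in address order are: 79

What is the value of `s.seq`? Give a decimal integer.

[0]=0x79 (little-endian) → word 0x79
len [0+:4] = (word>>0) & 0xf = 9
seq [4+:2] = (word>>4) & 0x3 = 3  ←
prio [6+:1] = (word>>6) & 0x1 = 1
opcode [7+:1] = (word>>7) & 0x1 = 0

3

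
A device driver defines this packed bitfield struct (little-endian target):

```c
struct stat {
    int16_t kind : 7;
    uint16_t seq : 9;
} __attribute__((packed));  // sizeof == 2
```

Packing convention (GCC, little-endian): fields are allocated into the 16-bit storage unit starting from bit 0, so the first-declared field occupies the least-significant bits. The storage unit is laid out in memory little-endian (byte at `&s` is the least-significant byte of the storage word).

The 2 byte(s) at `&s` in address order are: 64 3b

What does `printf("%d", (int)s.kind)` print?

[0]=0x64 [1]=0x3b (little-endian) → word 0x3b64
kind:7 @ bit 0 → (0x3b64>>0)&0x7f = 0x64  ←
seq:9 @ bit 7 → (0x3b64>>7)&0x1ff = 0x76
kind signed 7b, MSB=1: 100 - 128 = -28

-28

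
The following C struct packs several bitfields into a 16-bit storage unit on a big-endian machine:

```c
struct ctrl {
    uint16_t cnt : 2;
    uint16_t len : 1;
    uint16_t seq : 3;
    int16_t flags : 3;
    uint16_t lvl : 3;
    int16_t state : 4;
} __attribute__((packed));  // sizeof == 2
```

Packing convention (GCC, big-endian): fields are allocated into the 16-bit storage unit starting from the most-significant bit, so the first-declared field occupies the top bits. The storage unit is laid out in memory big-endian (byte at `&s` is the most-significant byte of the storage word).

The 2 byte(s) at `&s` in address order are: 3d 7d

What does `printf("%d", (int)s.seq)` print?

7

[0]=0x3d [1]=0x7d (big-endian) → word 0x3d7d
cnt [14+:2] = (word>>14) & 0x3 = 0
len [13+:1] = (word>>13) & 0x1 = 1
seq [10+:3] = (word>>10) & 0x7 = 7  ←
flags [7+:3] = (word>>7) & 0x7 = 2
lvl [4+:3] = (word>>4) & 0x7 = 7
state [0+:4] = (word>>0) & 0xf = 13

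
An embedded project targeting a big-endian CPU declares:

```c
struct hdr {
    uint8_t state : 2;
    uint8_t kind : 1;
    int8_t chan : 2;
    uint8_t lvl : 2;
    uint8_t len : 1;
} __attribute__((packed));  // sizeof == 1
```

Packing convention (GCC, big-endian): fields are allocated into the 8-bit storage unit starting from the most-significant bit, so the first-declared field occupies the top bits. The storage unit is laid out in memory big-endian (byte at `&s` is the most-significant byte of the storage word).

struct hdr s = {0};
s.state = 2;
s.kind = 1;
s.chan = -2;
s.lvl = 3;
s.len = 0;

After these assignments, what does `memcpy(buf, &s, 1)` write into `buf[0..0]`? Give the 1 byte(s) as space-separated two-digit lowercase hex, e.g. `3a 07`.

state:2 = 2 → 0x2 << 6 → word 0x80
kind:1 = 1 → 0x1 << 5 → word 0xa0
chan:2 = -2 → 0x2 << 3 → word 0xb0
lvl:2 = 3 → 0x3 << 1 → word 0xb6
len:1 = 0 → 0x0 << 0 → word 0xb6
word = 0xb6 → big-endian bytes:
  [0]=0xb6

b6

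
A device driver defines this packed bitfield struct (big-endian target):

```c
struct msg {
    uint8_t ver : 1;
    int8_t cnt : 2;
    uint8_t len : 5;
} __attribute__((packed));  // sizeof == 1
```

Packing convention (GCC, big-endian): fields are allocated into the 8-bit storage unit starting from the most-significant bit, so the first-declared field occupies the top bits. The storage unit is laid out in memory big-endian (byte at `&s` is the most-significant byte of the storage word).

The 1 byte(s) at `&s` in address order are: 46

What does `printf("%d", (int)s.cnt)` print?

[0]=0x46 (big-endian) → word 0x46
ver:1 @ bit 7 → (0x46>>7)&0x1 = 0x0
cnt:2 @ bit 5 → (0x46>>5)&0x3 = 0x2  ←
len:5 @ bit 0 → (0x46>>0)&0x1f = 0x6
cnt signed 2b, MSB=1: 2 - 4 = -2

-2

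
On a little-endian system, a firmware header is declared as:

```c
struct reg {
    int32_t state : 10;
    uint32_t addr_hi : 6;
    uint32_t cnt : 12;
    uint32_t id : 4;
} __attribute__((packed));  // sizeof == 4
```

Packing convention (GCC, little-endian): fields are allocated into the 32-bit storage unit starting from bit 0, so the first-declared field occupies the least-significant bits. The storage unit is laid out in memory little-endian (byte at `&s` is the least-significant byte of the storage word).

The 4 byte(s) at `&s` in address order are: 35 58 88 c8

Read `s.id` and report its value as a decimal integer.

12

[0]=0x35 [1]=0x58 [2]=0x88 [3]=0xc8 (little-endian) → word 0xc8885835
state:10 @ bit 0 → (0xc8885835>>0)&0x3ff = 0x35
addr_hi:6 @ bit 10 → (0xc8885835>>10)&0x3f = 0x16
cnt:12 @ bit 16 → (0xc8885835>>16)&0xfff = 0x888
id:4 @ bit 28 → (0xc8885835>>28)&0xf = 0xc  ←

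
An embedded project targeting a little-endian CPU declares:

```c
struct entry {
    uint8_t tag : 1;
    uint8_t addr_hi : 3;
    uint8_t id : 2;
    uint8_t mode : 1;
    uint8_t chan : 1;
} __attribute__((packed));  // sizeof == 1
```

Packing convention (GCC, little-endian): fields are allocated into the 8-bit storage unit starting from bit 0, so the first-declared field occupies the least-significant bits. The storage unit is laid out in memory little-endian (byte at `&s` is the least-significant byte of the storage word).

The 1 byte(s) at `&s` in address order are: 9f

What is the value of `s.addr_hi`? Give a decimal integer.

7

[0]=0x9f (little-endian) → word 0x9f
tag [0+:1] = (word>>0) & 0x1 = 1
addr_hi [1+:3] = (word>>1) & 0x7 = 7  ←
id [4+:2] = (word>>4) & 0x3 = 1
mode [6+:1] = (word>>6) & 0x1 = 0
chan [7+:1] = (word>>7) & 0x1 = 1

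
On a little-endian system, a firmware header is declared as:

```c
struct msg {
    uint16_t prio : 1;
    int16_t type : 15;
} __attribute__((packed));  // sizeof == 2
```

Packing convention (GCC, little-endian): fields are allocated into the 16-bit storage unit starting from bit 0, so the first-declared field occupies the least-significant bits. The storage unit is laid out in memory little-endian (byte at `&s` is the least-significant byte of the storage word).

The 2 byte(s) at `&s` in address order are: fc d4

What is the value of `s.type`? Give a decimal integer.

[0]=0xfc [1]=0xd4 (little-endian) → word 0xd4fc
prio:1 @ bit 0 → (0xd4fc>>0)&0x1 = 0x0
type:15 @ bit 1 → (0xd4fc>>1)&0x7fff = 0x6a7e  ←
type signed 15b, MSB=1: 27262 - 32768 = -5506

-5506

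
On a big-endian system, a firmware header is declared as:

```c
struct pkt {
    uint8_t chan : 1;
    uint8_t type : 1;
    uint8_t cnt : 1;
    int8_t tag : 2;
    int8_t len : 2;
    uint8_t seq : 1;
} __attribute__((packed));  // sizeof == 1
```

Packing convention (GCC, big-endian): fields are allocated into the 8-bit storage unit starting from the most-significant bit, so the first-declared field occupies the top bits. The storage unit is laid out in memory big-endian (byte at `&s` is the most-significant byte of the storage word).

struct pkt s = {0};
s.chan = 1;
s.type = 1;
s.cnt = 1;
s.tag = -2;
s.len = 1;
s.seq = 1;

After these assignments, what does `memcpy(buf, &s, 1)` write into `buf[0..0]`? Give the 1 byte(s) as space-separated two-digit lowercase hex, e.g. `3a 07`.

f3

chan (1b) val=1 bits=0x1 at bit 7: 0x80
type (1b) val=1 bits=0x1 at bit 6: 0xc0
cnt (1b) val=1 bits=0x1 at bit 5: 0xe0
tag (2b) val=-2 bits=0x2 at bit 3: 0xf0
len (2b) val=1 bits=0x1 at bit 1: 0xf2
seq (1b) val=1 bits=0x1 at bit 0: 0xf3
word = 0xf3 → big-endian bytes:
  [0]=0xf3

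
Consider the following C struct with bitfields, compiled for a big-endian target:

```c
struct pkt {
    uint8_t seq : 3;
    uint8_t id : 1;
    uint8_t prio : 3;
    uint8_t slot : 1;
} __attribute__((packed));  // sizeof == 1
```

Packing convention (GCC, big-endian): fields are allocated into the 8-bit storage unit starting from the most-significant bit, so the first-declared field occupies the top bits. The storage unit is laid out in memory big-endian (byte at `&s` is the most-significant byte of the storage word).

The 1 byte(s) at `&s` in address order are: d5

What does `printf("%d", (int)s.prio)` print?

[0]=0xd5 (big-endian) → word 0xd5
seq [5+:3] = (word>>5) & 0x7 = 6
id [4+:1] = (word>>4) & 0x1 = 1
prio [1+:3] = (word>>1) & 0x7 = 2  ←
slot [0+:1] = (word>>0) & 0x1 = 1

2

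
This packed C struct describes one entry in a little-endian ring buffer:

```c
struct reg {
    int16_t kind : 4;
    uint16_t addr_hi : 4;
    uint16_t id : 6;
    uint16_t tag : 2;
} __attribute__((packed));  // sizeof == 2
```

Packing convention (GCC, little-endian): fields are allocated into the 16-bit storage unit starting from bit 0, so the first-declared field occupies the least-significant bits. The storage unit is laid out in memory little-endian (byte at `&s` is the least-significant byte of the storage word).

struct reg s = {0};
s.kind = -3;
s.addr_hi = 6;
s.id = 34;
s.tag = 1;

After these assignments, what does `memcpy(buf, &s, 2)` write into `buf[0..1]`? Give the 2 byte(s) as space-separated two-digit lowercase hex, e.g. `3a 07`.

[0+:4] kind=-3 & 0xf = 0xd; word=0x000d
[4+:4] addr_hi=6 & 0xf = 0x6; word=0x006d
[8+:6] id=34 & 0x3f = 0x22; word=0x226d
[14+:2] tag=1 & 0x3 = 0x1; word=0x626d
word = 0x626d → little-endian bytes:
  [0]=0x6d  [1]=0x62

6d 62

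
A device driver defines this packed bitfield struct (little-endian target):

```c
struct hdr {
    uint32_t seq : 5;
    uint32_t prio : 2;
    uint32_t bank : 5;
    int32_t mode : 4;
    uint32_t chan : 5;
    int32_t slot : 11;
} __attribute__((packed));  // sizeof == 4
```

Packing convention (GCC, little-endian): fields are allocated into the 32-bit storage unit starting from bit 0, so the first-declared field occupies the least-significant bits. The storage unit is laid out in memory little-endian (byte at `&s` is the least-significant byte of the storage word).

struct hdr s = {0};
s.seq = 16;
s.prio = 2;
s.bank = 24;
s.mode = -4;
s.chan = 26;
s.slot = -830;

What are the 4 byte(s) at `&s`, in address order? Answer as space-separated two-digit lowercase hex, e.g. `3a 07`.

seq:5 = 16 → 0x10 << 0 → word 0x00000010
prio:2 = 2 → 0x2 << 5 → word 0x00000050
bank:5 = 24 → 0x18 << 7 → word 0x00000c50
mode:4 = -4 → 0xc << 12 → word 0x0000cc50
chan:5 = 26 → 0x1a << 16 → word 0x001acc50
slot:11 = -830 → 0x4c2 << 21 → word 0x985acc50
word = 0x985acc50 → little-endian bytes:
  [0]=0x50  [1]=0xcc  [2]=0x5a  [3]=0x98

50 cc 5a 98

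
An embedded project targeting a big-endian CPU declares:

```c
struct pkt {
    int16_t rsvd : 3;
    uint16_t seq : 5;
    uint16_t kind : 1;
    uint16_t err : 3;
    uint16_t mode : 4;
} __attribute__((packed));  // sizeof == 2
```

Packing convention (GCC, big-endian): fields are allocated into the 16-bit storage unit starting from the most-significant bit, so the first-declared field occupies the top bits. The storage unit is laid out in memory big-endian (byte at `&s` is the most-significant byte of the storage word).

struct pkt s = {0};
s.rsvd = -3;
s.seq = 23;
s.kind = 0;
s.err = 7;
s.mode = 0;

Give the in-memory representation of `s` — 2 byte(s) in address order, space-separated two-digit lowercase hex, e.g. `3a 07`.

b7 70

[13+:3] rsvd=-3 & 0x7 = 0x5; word=0xa000
[8+:5] seq=23 & 0x1f = 0x17; word=0xb700
[7+:1] kind=0 & 0x1 = 0x0; word=0xb700
[4+:3] err=7 & 0x7 = 0x7; word=0xb770
[0+:4] mode=0 & 0xf = 0x0; word=0xb770
word = 0xb770 → big-endian bytes:
  [0]=0xb7  [1]=0x70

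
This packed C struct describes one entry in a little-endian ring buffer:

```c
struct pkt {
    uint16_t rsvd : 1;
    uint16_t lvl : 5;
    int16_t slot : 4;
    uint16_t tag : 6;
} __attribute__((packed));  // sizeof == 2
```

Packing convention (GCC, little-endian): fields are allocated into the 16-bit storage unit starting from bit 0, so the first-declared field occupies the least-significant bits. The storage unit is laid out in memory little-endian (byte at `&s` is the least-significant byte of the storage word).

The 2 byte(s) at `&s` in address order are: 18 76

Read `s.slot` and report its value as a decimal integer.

[0]=0x18 [1]=0x76 (little-endian) → word 0x7618
rsvd [0+:1] = (word>>0) & 0x1 = 0
lvl [1+:5] = (word>>1) & 0x1f = 12
slot [6+:4] = (word>>6) & 0xf = 8  ←
tag [10+:6] = (word>>10) & 0x3f = 29
slot signed 4b, MSB=1: 8 - 16 = -8

-8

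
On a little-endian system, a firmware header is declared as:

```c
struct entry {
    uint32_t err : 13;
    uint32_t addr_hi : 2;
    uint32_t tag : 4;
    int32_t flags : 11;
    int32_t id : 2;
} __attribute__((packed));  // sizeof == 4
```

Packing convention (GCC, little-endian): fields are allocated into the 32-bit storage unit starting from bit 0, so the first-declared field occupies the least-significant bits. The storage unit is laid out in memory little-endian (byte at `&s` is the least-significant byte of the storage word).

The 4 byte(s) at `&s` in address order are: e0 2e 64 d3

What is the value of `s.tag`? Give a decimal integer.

[0]=0xe0 [1]=0x2e [2]=0x64 [3]=0xd3 (little-endian) → word 0xd3642ee0
err:13 @ bit 0 → (0xd3642ee0>>0)&0x1fff = 0xee0
addr_hi:2 @ bit 13 → (0xd3642ee0>>13)&0x3 = 0x1
tag:4 @ bit 15 → (0xd3642ee0>>15)&0xf = 0x8  ←
flags:11 @ bit 19 → (0xd3642ee0>>19)&0x7ff = 0x26c
id:2 @ bit 30 → (0xd3642ee0>>30)&0x3 = 0x3

8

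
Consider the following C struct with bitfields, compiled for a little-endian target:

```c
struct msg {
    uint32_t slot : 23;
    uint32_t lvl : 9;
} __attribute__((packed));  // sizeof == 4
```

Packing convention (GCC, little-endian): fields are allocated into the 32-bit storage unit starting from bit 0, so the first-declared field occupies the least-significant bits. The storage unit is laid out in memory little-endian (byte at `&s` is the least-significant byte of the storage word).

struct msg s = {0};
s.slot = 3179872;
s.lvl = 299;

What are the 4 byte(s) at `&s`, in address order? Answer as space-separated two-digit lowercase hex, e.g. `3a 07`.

60 85 b0 95

[0+:23] slot=3179872 & 0x7fffff = 0x308560; word=0x00308560
[23+:9] lvl=299 & 0x1ff = 0x12b; word=0x95b08560
word = 0x95b08560 → little-endian bytes:
  [0]=0x60  [1]=0x85  [2]=0xb0  [3]=0x95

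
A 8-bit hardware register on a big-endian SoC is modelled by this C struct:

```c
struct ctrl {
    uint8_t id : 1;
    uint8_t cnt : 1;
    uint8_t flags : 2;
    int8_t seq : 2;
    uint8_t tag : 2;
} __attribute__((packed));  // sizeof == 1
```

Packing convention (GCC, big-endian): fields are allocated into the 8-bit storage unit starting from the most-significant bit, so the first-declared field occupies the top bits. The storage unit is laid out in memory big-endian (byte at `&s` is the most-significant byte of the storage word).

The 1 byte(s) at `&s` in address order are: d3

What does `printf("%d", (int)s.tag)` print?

3

[0]=0xd3 (big-endian) → word 0xd3
id:1 @ bit 7 → (0xd3>>7)&0x1 = 0x1
cnt:1 @ bit 6 → (0xd3>>6)&0x1 = 0x1
flags:2 @ bit 4 → (0xd3>>4)&0x3 = 0x1
seq:2 @ bit 2 → (0xd3>>2)&0x3 = 0x0
tag:2 @ bit 0 → (0xd3>>0)&0x3 = 0x3  ←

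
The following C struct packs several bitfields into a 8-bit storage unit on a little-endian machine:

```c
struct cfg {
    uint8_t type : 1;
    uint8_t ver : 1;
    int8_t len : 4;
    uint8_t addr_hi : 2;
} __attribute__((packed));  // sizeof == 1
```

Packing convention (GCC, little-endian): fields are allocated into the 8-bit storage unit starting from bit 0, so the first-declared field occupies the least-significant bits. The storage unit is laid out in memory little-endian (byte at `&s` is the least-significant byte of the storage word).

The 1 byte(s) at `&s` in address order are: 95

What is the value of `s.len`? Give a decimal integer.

5

[0]=0x95 (little-endian) → word 0x95
type [0+:1] = (word>>0) & 0x1 = 1
ver [1+:1] = (word>>1) & 0x1 = 0
len [2+:4] = (word>>2) & 0xf = 5  ←
addr_hi [6+:2] = (word>>6) & 0x3 = 2
len signed 4b, MSB=0: value = 5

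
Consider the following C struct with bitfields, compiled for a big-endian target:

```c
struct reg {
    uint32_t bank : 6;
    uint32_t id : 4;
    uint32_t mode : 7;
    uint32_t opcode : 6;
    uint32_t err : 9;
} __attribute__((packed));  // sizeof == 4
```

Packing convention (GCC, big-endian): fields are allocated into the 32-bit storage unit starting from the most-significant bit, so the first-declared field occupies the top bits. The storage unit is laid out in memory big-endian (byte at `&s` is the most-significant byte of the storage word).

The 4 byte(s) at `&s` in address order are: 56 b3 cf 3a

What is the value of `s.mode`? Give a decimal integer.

103

[0]=0x56 [1]=0xb3 [2]=0xcf [3]=0x3a (big-endian) → word 0x56b3cf3a
bank:6 @ bit 26 → (0x56b3cf3a>>26)&0x3f = 0x15
id:4 @ bit 22 → (0x56b3cf3a>>22)&0xf = 0xa
mode:7 @ bit 15 → (0x56b3cf3a>>15)&0x7f = 0x67  ←
opcode:6 @ bit 9 → (0x56b3cf3a>>9)&0x3f = 0x27
err:9 @ bit 0 → (0x56b3cf3a>>0)&0x1ff = 0x13a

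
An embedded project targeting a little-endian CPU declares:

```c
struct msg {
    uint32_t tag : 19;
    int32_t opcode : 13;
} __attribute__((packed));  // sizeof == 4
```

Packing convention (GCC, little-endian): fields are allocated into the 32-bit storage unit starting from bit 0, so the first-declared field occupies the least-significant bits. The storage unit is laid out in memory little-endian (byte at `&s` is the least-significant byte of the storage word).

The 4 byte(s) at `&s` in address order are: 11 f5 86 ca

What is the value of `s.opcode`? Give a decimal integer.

[0]=0x11 [1]=0xf5 [2]=0x86 [3]=0xca (little-endian) → word 0xca86f511
tag:19 @ bit 0 → (0xca86f511>>0)&0x7ffff = 0x6f511
opcode:13 @ bit 19 → (0xca86f511>>19)&0x1fff = 0x1950  ←
opcode signed 13b, MSB=1: 6480 - 8192 = -1712

-1712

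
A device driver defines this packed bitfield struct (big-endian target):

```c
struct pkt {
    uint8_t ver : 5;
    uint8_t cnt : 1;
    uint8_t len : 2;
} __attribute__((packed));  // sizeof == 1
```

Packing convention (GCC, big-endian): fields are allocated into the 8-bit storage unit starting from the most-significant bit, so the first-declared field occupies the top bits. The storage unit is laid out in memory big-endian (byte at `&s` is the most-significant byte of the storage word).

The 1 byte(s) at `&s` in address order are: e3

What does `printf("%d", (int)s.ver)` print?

28

[0]=0xe3 (big-endian) → word 0xe3
ver [3+:5] = (word>>3) & 0x1f = 28  ←
cnt [2+:1] = (word>>2) & 0x1 = 0
len [0+:2] = (word>>0) & 0x3 = 3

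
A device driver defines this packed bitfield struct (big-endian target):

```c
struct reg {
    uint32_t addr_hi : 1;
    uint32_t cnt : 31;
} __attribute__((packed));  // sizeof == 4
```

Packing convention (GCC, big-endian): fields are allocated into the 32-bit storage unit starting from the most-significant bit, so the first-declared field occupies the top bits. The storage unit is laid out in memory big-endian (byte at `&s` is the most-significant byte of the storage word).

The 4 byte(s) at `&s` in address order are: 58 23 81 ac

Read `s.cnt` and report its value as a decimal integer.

1478721964

[0]=0x58 [1]=0x23 [2]=0x81 [3]=0xac (big-endian) → word 0x582381ac
addr_hi [31+:1] = (word>>31) & 0x1 = 0
cnt [0+:31] = (word>>0) & 0x7fffffff = 1478721964  ←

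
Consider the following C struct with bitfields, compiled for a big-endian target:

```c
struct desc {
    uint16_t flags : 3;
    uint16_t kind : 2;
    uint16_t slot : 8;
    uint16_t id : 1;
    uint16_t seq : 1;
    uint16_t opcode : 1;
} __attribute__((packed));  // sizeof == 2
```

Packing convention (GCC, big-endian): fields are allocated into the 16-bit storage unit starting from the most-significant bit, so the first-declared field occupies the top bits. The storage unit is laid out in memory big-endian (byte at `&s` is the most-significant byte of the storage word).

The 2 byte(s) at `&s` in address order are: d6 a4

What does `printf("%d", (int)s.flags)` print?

6

[0]=0xd6 [1]=0xa4 (big-endian) → word 0xd6a4
flags:3 @ bit 13 → (0xd6a4>>13)&0x7 = 0x6  ←
kind:2 @ bit 11 → (0xd6a4>>11)&0x3 = 0x2
slot:8 @ bit 3 → (0xd6a4>>3)&0xff = 0xd4
id:1 @ bit 2 → (0xd6a4>>2)&0x1 = 0x1
seq:1 @ bit 1 → (0xd6a4>>1)&0x1 = 0x0
opcode:1 @ bit 0 → (0xd6a4>>0)&0x1 = 0x0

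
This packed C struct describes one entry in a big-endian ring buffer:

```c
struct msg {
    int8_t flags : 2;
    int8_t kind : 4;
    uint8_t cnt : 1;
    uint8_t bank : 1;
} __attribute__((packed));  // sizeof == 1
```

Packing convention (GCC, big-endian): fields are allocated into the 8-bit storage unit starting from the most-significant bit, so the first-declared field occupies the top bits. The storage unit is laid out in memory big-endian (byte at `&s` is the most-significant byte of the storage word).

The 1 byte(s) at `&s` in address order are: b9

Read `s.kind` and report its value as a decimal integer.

-2

[0]=0xb9 (big-endian) → word 0xb9
flags:2 @ bit 6 → (0xb9>>6)&0x3 = 0x2
kind:4 @ bit 2 → (0xb9>>2)&0xf = 0xe  ←
cnt:1 @ bit 1 → (0xb9>>1)&0x1 = 0x0
bank:1 @ bit 0 → (0xb9>>0)&0x1 = 0x1
kind signed 4b, MSB=1: 14 - 16 = -2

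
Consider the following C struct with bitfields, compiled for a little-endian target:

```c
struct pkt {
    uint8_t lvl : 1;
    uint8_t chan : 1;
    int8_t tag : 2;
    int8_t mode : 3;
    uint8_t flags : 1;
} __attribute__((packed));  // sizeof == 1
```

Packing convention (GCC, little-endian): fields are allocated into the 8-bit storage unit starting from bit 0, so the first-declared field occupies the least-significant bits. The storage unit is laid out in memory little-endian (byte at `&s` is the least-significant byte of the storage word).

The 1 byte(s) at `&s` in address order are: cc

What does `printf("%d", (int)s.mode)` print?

-4

[0]=0xcc (little-endian) → word 0xcc
lvl:1 @ bit 0 → (0xcc>>0)&0x1 = 0x0
chan:1 @ bit 1 → (0xcc>>1)&0x1 = 0x0
tag:2 @ bit 2 → (0xcc>>2)&0x3 = 0x3
mode:3 @ bit 4 → (0xcc>>4)&0x7 = 0x4  ←
flags:1 @ bit 7 → (0xcc>>7)&0x1 = 0x1
mode signed 3b, MSB=1: 4 - 8 = -4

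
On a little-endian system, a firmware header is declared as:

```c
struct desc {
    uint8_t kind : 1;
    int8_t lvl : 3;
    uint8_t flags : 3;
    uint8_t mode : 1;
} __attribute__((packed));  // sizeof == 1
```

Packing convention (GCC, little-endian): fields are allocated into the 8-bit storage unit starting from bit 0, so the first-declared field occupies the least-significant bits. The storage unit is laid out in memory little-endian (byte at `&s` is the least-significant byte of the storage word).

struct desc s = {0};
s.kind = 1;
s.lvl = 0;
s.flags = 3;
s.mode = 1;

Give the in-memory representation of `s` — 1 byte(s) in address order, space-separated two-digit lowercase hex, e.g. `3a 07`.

b1

[0+:1] kind=1 & 0x1 = 0x1; word=0x01
[1+:3] lvl=0 & 0x7 = 0x0; word=0x01
[4+:3] flags=3 & 0x7 = 0x3; word=0x31
[7+:1] mode=1 & 0x1 = 0x1; word=0xb1
word = 0xb1 → little-endian bytes:
  [0]=0xb1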